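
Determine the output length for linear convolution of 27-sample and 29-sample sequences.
Linear/full convolution length: m + n - 1 = 27 + 29 - 1 = 55

55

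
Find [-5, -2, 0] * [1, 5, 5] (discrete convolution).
y[0] = -5×1 = -5; y[1] = -5×5 + -2×1 = -27; y[2] = -5×5 + -2×5 + 0×1 = -35; y[3] = -2×5 + 0×5 = -10; y[4] = 0×5 = 0

[-5, -27, -35, -10, 0]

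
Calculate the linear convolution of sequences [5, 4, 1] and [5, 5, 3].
y[0] = 5×5 = 25; y[1] = 5×5 + 4×5 = 45; y[2] = 5×3 + 4×5 + 1×5 = 40; y[3] = 4×3 + 1×5 = 17; y[4] = 1×3 = 3

[25, 45, 40, 17, 3]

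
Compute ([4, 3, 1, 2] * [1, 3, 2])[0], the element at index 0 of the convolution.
Use y[k] = Σ_i a[i]·b[k-i] at k=0. y[0] = 4×1 = 4

4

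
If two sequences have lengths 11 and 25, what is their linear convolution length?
Linear/full convolution length: m + n - 1 = 11 + 25 - 1 = 35

35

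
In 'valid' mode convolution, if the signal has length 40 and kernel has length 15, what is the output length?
'Valid' mode counts only positions where the kernel fully overlaps the signal: m - n + 1 = 40 - 15 + 1 = 26

26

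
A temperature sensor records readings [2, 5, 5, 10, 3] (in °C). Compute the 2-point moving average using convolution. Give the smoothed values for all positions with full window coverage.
2-point moving average kernel = [1, 1]. Apply in 'valid' mode (full window coverage): avg[0] = (2 + 5) / 2 = 3.5; avg[1] = (5 + 5) / 2 = 5.0; avg[2] = (5 + 10) / 2 = 7.5; avg[3] = (10 + 3) / 2 = 6.5. Smoothed values: [3.5, 5.0, 7.5, 6.5]

[3.5, 5.0, 7.5, 6.5]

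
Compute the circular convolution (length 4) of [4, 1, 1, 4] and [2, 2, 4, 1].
Use y[k] = Σ_j x[j]·h[(k-j) mod 4]. y[0] = 4×2 + 1×1 + 1×4 + 4×2 = 21; y[1] = 4×2 + 1×2 + 1×1 + 4×4 = 27; y[2] = 4×4 + 1×2 + 1×2 + 4×1 = 24; y[3] = 4×1 + 1×4 + 1×2 + 4×2 = 18. Result: [21, 27, 24, 18]

[21, 27, 24, 18]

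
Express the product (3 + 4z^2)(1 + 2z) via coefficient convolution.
Ascending coefficients: a = [3, 0, 4], b = [1, 2]. c[0] = 3×1 = 3; c[1] = 3×2 + 0×1 = 6; c[2] = 0×2 + 4×1 = 4; c[3] = 4×2 = 8. Result coefficients: [3, 6, 4, 8] → 3 + 6z + 4z^2 + 8z^3

3 + 6z + 4z^2 + 8z^3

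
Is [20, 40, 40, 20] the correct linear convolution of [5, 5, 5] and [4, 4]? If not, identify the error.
Recompute linear convolution of [5, 5, 5] and [4, 4]: y[0] = 5×4 = 20; y[1] = 5×4 + 5×4 = 40; y[2] = 5×4 + 5×4 = 40; y[3] = 5×4 = 20 → [20, 40, 40, 20]. Given [20, 40, 40, 20] matches, so answer: Yes

Yes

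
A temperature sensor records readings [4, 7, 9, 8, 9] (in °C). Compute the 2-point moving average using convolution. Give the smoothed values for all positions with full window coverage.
2-point moving average kernel = [1, 1]. Apply in 'valid' mode (full window coverage): avg[0] = (4 + 7) / 2 = 5.5; avg[1] = (7 + 9) / 2 = 8.0; avg[2] = (9 + 8) / 2 = 8.5; avg[3] = (8 + 9) / 2 = 8.5. Smoothed values: [5.5, 8.0, 8.5, 8.5]

[5.5, 8.0, 8.5, 8.5]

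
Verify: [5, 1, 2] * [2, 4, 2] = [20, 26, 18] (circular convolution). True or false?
Recompute circular convolution of [5, 1, 2] and [2, 4, 2]: y[0] = 5×2 + 1×2 + 2×4 = 20; y[1] = 5×4 + 1×2 + 2×2 = 26; y[2] = 5×2 + 1×4 + 2×2 = 18 → [20, 26, 18]. Given [20, 26, 18] matches, so answer: Yes

Yes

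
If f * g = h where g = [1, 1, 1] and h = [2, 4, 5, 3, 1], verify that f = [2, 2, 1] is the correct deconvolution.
Forward-compute [2, 2, 1] * [1, 1, 1]: h[0] = 2×1 = 2; h[1] = 2×1 + 2×1 = 4; h[2] = 2×1 + 2×1 + 1×1 = 5; h[3] = 2×1 + 1×1 = 3; h[4] = 1×1 = 1 → [2, 4, 5, 3, 1]. Matches given h = [2, 4, 5, 3, 1], so verified.

Verified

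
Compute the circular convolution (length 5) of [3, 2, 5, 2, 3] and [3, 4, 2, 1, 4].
Use y[k] = Σ_j s[j]·t[(k-j) mod 5]. y[0] = 3×3 + 2×4 + 5×1 + 2×2 + 3×4 = 38; y[1] = 3×4 + 2×3 + 5×4 + 2×1 + 3×2 = 46; y[2] = 3×2 + 2×4 + 5×3 + 2×4 + 3×1 = 40; y[3] = 3×1 + 2×2 + 5×4 + 2×3 + 3×4 = 45; y[4] = 3×4 + 2×1 + 5×2 + 2×4 + 3×3 = 41. Result: [38, 46, 40, 45, 41]

[38, 46, 40, 45, 41]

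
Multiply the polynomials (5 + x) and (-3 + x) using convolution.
Ascending coefficients: a = [5, 1], b = [-3, 1]. c[0] = 5×-3 = -15; c[1] = 5×1 + 1×-3 = 2; c[2] = 1×1 = 1. Result coefficients: [-15, 2, 1] → -15 + 2x + x^2

-15 + 2x + x^2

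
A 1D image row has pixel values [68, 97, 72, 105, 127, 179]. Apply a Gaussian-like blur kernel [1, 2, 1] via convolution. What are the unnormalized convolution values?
Convolve image row [68, 97, 72, 105, 127, 179] with kernel [1, 2, 1]: y[0] = 68×1 = 68; y[1] = 68×2 + 97×1 = 233; y[2] = 68×1 + 97×2 + 72×1 = 334; y[3] = 97×1 + 72×2 + 105×1 = 346; y[4] = 72×1 + 105×2 + 127×1 = 409; y[5] = 105×1 + 127×2 + 179×1 = 538; y[6] = 127×1 + 179×2 = 485; y[7] = 179×1 = 179 → [68, 233, 334, 346, 409, 538, 485, 179]. Normalization factor = sum(kernel) = 4.

[68, 233, 334, 346, 409, 538, 485, 179]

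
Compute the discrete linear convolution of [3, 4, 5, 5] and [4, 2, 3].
y[0] = 3×4 = 12; y[1] = 3×2 + 4×4 = 22; y[2] = 3×3 + 4×2 + 5×4 = 37; y[3] = 4×3 + 5×2 + 5×4 = 42; y[4] = 5×3 + 5×2 = 25; y[5] = 5×3 = 15

[12, 22, 37, 42, 25, 15]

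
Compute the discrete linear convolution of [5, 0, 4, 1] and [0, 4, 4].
y[0] = 5×0 = 0; y[1] = 5×4 + 0×0 = 20; y[2] = 5×4 + 0×4 + 4×0 = 20; y[3] = 0×4 + 4×4 + 1×0 = 16; y[4] = 4×4 + 1×4 = 20; y[5] = 1×4 = 4

[0, 20, 20, 16, 20, 4]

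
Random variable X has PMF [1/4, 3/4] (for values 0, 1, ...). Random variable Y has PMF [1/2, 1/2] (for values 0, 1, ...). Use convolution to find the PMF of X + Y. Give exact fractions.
P(X+Y=k) = Σ_i P(X=i)·P(Y=k-i) — a convolution of [1/4, 3/4] and [1/2, 1/2]. P(X+Y=0) = (1/4)×(1/2) = 1/8; P(X+Y=1) = (1/4)×(1/2) + (3/4)×(1/2) = 1/8 + 3/8 = 1/2; P(X+Y=2) = (3/4)×(1/2) = 3/8. PMF: [1/8, 1/2, 3/8] (sums to 1 ✓)

[1/8, 1/2, 3/8]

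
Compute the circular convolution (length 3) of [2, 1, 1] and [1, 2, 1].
Use y[k] = Σ_j s[j]·t[(k-j) mod 3]. y[0] = 2×1 + 1×1 + 1×2 = 5; y[1] = 2×2 + 1×1 + 1×1 = 6; y[2] = 2×1 + 1×2 + 1×1 = 5. Result: [5, 6, 5]

[5, 6, 5]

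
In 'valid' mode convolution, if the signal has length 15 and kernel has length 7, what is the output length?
'Valid' mode counts only positions where the kernel fully overlaps the signal: m - n + 1 = 15 - 7 + 1 = 9

9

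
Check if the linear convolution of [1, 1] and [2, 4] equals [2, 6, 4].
Recompute linear convolution of [1, 1] and [2, 4]: y[0] = 1×2 = 2; y[1] = 1×4 + 1×2 = 6; y[2] = 1×4 = 4 → [2, 6, 4]. Given [2, 6, 4] matches, so answer: Yes

Yes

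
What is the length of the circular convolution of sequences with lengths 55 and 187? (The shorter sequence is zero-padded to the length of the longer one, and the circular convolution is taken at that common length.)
Circular convolution (zero-padding the shorter input) has length max(m, n) = max(55, 187) = 187

187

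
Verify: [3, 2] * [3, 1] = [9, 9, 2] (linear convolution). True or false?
Recompute linear convolution of [3, 2] and [3, 1]: y[0] = 3×3 = 9; y[1] = 3×1 + 2×3 = 9; y[2] = 2×1 = 2 → [9, 9, 2]. Given [9, 9, 2] matches, so answer: Yes

Yes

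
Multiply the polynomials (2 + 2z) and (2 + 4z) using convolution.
Ascending coefficients: a = [2, 2], b = [2, 4]. c[0] = 2×2 = 4; c[1] = 2×4 + 2×2 = 12; c[2] = 2×4 = 8. Result coefficients: [4, 12, 8] → 4 + 12z + 8z^2

4 + 12z + 8z^2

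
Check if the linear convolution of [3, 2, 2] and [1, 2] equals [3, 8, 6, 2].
Recompute linear convolution of [3, 2, 2] and [1, 2]: y[0] = 3×1 = 3; y[1] = 3×2 + 2×1 = 8; y[2] = 2×2 + 2×1 = 6; y[3] = 2×2 = 4 → [3, 8, 6, 4]. Compare to given [3, 8, 6, 2]: they differ at index 3: given 2, correct 4, so answer: No

No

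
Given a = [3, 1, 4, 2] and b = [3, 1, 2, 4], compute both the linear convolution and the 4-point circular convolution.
Linear: y_lin[0] = 3×3 = 9; y_lin[1] = 3×1 + 1×3 = 6; y_lin[2] = 3×2 + 1×1 + 4×3 = 19; y_lin[3] = 3×4 + 1×2 + 4×1 + 2×3 = 24; y_lin[4] = 1×4 + 4×2 + 2×1 = 14; y_lin[5] = 4×4 + 2×2 = 20; y_lin[6] = 2×4 = 8 → [9, 6, 19, 24, 14, 20, 8]. Circular (length 4): y[0] = 3×3 + 1×4 + 4×2 + 2×1 = 23; y[1] = 3×1 + 1×3 + 4×4 + 2×2 = 26; y[2] = 3×2 + 1×1 + 4×3 + 2×4 = 27; y[3] = 3×4 + 1×2 + 4×1 + 2×3 = 24 → [23, 26, 27, 24]

Linear: [9, 6, 19, 24, 14, 20, 8], Circular: [23, 26, 27, 24]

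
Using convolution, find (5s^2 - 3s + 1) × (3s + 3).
Ascending coefficients: a = [1, -3, 5], b = [3, 3]. c[0] = 1×3 = 3; c[1] = 1×3 + -3×3 = -6; c[2] = -3×3 + 5×3 = 6; c[3] = 5×3 = 15. Result coefficients: [3, -6, 6, 15] → 15s^3 + 6s^2 - 6s + 3

15s^3 + 6s^2 - 6s + 3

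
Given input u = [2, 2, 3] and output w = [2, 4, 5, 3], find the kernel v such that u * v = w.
Output length 4 = len(u) + len(v) - 1 ⇒ len(v) = 2. Solve v forward using v[k] = (w[k] - Σ_{i≥1} u[i]·v[k-i]) / u[0]: v[0] = w[0] / u[0] = 2 / 2 = 1; v[1] = (w[1] - 2×1) / u[0] = (4 - 2×1) / 2 = 1. So v = [1, 1]. Forward-check [2, 2, 3] * [1, 1]: w[0] = 2×1 = 2; w[1] = 2×1 + 2×1 = 4; w[2] = 2×1 + 3×1 = 5; w[3] = 3×1 = 3 → [2, 4, 5, 3] ✓

[1, 1]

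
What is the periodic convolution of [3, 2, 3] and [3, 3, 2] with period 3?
Use y[k] = Σ_j x[j]·h[(k-j) mod 3]. y[0] = 3×3 + 2×2 + 3×3 = 22; y[1] = 3×3 + 2×3 + 3×2 = 21; y[2] = 3×2 + 2×3 + 3×3 = 21. Result: [22, 21, 21]

[22, 21, 21]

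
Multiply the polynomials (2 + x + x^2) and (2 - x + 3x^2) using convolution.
Ascending coefficients: a = [2, 1, 1], b = [2, -1, 3]. c[0] = 2×2 = 4; c[1] = 2×-1 + 1×2 = 0; c[2] = 2×3 + 1×-1 + 1×2 = 7; c[3] = 1×3 + 1×-1 = 2; c[4] = 1×3 = 3. Result coefficients: [4, 0, 7, 2, 3] → 4 + 7x^2 + 2x^3 + 3x^4

4 + 7x^2 + 2x^3 + 3x^4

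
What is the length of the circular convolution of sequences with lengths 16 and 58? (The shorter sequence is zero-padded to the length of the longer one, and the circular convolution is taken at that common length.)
Circular convolution (zero-padding the shorter input) has length max(m, n) = max(16, 58) = 58

58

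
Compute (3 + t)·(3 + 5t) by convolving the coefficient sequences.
Ascending coefficients: a = [3, 1], b = [3, 5]. c[0] = 3×3 = 9; c[1] = 3×5 + 1×3 = 18; c[2] = 1×5 = 5. Result coefficients: [9, 18, 5] → 9 + 18t + 5t^2

9 + 18t + 5t^2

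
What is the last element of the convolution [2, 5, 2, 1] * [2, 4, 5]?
Use y[k] = Σ_i a[i]·b[k-i] at k=5. y[5] = 1×5 = 5

5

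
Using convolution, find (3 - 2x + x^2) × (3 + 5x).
Ascending coefficients: a = [3, -2, 1], b = [3, 5]. c[0] = 3×3 = 9; c[1] = 3×5 + -2×3 = 9; c[2] = -2×5 + 1×3 = -7; c[3] = 1×5 = 5. Result coefficients: [9, 9, -7, 5] → 9 + 9x - 7x^2 + 5x^3

9 + 9x - 7x^2 + 5x^3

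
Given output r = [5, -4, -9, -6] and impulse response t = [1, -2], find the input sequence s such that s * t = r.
Deconvolve r=[5, -4, -9, -6] by t=[1, -2]. Since t[0]=1, solve forward: s[0] = r[0] / 1 = 5; s[1] = (r[1] - 5×-2) / 1 = 6; s[2] = (r[2] - 6×-2) / 1 = 3. So s = [5, 6, 3]. Check by forward convolution: r[0] = 5×1 = 5; r[1] = 5×-2 + 6×1 = -4; r[2] = 6×-2 + 3×1 = -9; r[3] = 3×-2 = -6

[5, 6, 3]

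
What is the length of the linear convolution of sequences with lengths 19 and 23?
Linear/full convolution length: m + n - 1 = 19 + 23 - 1 = 41

41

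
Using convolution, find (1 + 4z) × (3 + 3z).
Ascending coefficients: a = [1, 4], b = [3, 3]. c[0] = 1×3 = 3; c[1] = 1×3 + 4×3 = 15; c[2] = 4×3 = 12. Result coefficients: [3, 15, 12] → 3 + 15z + 12z^2

3 + 15z + 12z^2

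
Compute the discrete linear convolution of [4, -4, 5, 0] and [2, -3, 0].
y[0] = 4×2 = 8; y[1] = 4×-3 + -4×2 = -20; y[2] = 4×0 + -4×-3 + 5×2 = 22; y[3] = -4×0 + 5×-3 + 0×2 = -15; y[4] = 5×0 + 0×-3 = 0; y[5] = 0×0 = 0

[8, -20, 22, -15, 0, 0]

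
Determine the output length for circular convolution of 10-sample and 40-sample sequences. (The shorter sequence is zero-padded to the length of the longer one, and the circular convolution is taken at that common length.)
Circular convolution (zero-padding the shorter input) has length max(m, n) = max(10, 40) = 40

40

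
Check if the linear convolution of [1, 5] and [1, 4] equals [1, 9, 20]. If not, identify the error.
Recompute linear convolution of [1, 5] and [1, 4]: y[0] = 1×1 = 1; y[1] = 1×4 + 5×1 = 9; y[2] = 5×4 = 20 → [1, 9, 20]. Given [1, 9, 20] matches, so answer: Yes

Yes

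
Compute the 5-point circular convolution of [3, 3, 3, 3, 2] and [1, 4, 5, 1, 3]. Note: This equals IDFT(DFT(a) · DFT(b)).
Either evaluate y[k] = Σ_j a[j]·b[(k-j) mod 5] directly, or use IDFT(DFT(a) · DFT(b)). y[0] = 3×1 + 3×3 + 3×1 + 3×5 + 2×4 = 38; y[1] = 3×4 + 3×1 + 3×3 + 3×1 + 2×5 = 37; y[2] = 3×5 + 3×4 + 3×1 + 3×3 + 2×1 = 41; y[3] = 3×1 + 3×5 + 3×4 + 3×1 + 2×3 = 39; y[4] = 3×3 + 3×1 + 3×5 + 3×4 + 2×1 = 41. Result: [38, 37, 41, 39, 41]

[38, 37, 41, 39, 41]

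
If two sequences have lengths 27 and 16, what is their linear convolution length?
Linear/full convolution length: m + n - 1 = 27 + 16 - 1 = 42

42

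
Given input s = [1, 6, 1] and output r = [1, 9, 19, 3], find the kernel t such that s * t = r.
Output length 4 = len(s) + len(t) - 1 ⇒ len(t) = 2. Solve t forward using t[k] = (r[k] - Σ_{i≥1} s[i]·t[k-i]) / s[0]: t[0] = r[0] / s[0] = 1 / 1 = 1; t[1] = (r[1] - 6×1) / s[0] = (9 - 6×1) / 1 = 3. So t = [1, 3]. Forward-check [1, 6, 1] * [1, 3]: r[0] = 1×1 = 1; r[1] = 1×3 + 6×1 = 9; r[2] = 6×3 + 1×1 = 19; r[3] = 1×3 = 3 → [1, 9, 19, 3] ✓

[1, 3]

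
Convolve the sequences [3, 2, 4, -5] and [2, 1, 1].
y[0] = 3×2 = 6; y[1] = 3×1 + 2×2 = 7; y[2] = 3×1 + 2×1 + 4×2 = 13; y[3] = 2×1 + 4×1 + -5×2 = -4; y[4] = 4×1 + -5×1 = -1; y[5] = -5×1 = -5

[6, 7, 13, -4, -1, -5]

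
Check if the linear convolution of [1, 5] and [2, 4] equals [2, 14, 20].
Recompute linear convolution of [1, 5] and [2, 4]: y[0] = 1×2 = 2; y[1] = 1×4 + 5×2 = 14; y[2] = 5×4 = 20 → [2, 14, 20]. Given [2, 14, 20] matches, so answer: Yes

Yes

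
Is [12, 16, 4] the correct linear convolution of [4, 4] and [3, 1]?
Recompute linear convolution of [4, 4] and [3, 1]: y[0] = 4×3 = 12; y[1] = 4×1 + 4×3 = 16; y[2] = 4×1 = 4 → [12, 16, 4]. Given [12, 16, 4] matches, so answer: Yes

Yes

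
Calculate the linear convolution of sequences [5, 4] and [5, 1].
y[0] = 5×5 = 25; y[1] = 5×1 + 4×5 = 25; y[2] = 4×1 = 4

[25, 25, 4]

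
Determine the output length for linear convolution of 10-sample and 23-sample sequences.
Linear/full convolution length: m + n - 1 = 10 + 23 - 1 = 32

32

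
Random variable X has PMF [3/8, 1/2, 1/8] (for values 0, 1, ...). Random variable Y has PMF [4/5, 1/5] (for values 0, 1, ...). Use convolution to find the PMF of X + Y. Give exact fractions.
P(X+Y=k) = Σ_i P(X=i)·P(Y=k-i) — a convolution of [3/8, 1/2, 1/8] and [4/5, 1/5]. P(X+Y=0) = (3/8)×(4/5) = 3/10; P(X+Y=1) = (3/8)×(1/5) + (1/2)×(4/5) = 3/40 + 2/5 = 19/40; P(X+Y=2) = (1/2)×(1/5) + (1/8)×(4/5) = 1/10 + 1/10 = 1/5; P(X+Y=3) = (1/8)×(1/5) = 1/40. PMF: [3/10, 19/40, 1/5, 1/40] (sums to 1 ✓)

[3/10, 19/40, 1/5, 1/40]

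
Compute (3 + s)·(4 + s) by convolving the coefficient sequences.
Ascending coefficients: a = [3, 1], b = [4, 1]. c[0] = 3×4 = 12; c[1] = 3×1 + 1×4 = 7; c[2] = 1×1 = 1. Result coefficients: [12, 7, 1] → 12 + 7s + s^2

12 + 7s + s^2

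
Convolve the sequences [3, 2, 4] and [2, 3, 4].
y[0] = 3×2 = 6; y[1] = 3×3 + 2×2 = 13; y[2] = 3×4 + 2×3 + 4×2 = 26; y[3] = 2×4 + 4×3 = 20; y[4] = 4×4 = 16

[6, 13, 26, 20, 16]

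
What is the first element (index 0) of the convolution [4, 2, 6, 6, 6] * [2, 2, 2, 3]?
Use y[k] = Σ_i a[i]·b[k-i] at k=0. y[0] = 4×2 = 8

8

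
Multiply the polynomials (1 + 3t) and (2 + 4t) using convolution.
Ascending coefficients: a = [1, 3], b = [2, 4]. c[0] = 1×2 = 2; c[1] = 1×4 + 3×2 = 10; c[2] = 3×4 = 12. Result coefficients: [2, 10, 12] → 2 + 10t + 12t^2

2 + 10t + 12t^2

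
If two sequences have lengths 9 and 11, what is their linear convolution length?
Linear/full convolution length: m + n - 1 = 9 + 11 - 1 = 19

19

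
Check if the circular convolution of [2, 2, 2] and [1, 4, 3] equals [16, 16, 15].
Recompute circular convolution of [2, 2, 2] and [1, 4, 3]: y[0] = 2×1 + 2×3 + 2×4 = 16; y[1] = 2×4 + 2×1 + 2×3 = 16; y[2] = 2×3 + 2×4 + 2×1 = 16 → [16, 16, 16]. Compare to given [16, 16, 15]: they differ at index 2: given 15, correct 16, so answer: No

No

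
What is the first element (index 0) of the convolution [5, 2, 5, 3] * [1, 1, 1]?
Use y[k] = Σ_i a[i]·b[k-i] at k=0. y[0] = 5×1 = 5

5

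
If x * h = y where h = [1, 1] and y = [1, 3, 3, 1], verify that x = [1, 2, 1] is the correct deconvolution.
Forward-compute [1, 2, 1] * [1, 1]: y[0] = 1×1 = 1; y[1] = 1×1 + 2×1 = 3; y[2] = 2×1 + 1×1 = 3; y[3] = 1×1 = 1 → [1, 3, 3, 1]. Matches given y = [1, 3, 3, 1], so verified.

Verified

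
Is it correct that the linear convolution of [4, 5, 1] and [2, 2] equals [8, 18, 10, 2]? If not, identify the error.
Recompute linear convolution of [4, 5, 1] and [2, 2]: y[0] = 4×2 = 8; y[1] = 4×2 + 5×2 = 18; y[2] = 5×2 + 1×2 = 12; y[3] = 1×2 = 2 → [8, 18, 12, 2]. Compare to given [8, 18, 10, 2]: they differ at index 2: given 10, correct 12, so answer: No

No. Error at index 2: given 10, correct 12.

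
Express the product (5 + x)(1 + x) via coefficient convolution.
Ascending coefficients: a = [5, 1], b = [1, 1]. c[0] = 5×1 = 5; c[1] = 5×1 + 1×1 = 6; c[2] = 1×1 = 1. Result coefficients: [5, 6, 1] → 5 + 6x + x^2

5 + 6x + x^2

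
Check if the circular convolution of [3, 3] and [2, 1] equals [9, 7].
Recompute circular convolution of [3, 3] and [2, 1]: y[0] = 3×2 + 3×1 = 9; y[1] = 3×1 + 3×2 = 9 → [9, 9]. Compare to given [9, 7]: they differ at index 1: given 7, correct 9, so answer: No

No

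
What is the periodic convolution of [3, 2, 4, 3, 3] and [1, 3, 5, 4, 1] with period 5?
Use y[k] = Σ_j x[j]·h[(k-j) mod 5]. y[0] = 3×1 + 2×1 + 4×4 + 3×5 + 3×3 = 45; y[1] = 3×3 + 2×1 + 4×1 + 3×4 + 3×5 = 42; y[2] = 3×5 + 2×3 + 4×1 + 3×1 + 3×4 = 40; y[3] = 3×4 + 2×5 + 4×3 + 3×1 + 3×1 = 40; y[4] = 3×1 + 2×4 + 4×5 + 3×3 + 3×1 = 43. Result: [45, 42, 40, 40, 43]

[45, 42, 40, 40, 43]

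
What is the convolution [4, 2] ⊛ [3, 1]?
y[0] = 4×3 = 12; y[1] = 4×1 + 2×3 = 10; y[2] = 2×1 = 2

[12, 10, 2]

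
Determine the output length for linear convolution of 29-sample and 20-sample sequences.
Linear/full convolution length: m + n - 1 = 29 + 20 - 1 = 48

48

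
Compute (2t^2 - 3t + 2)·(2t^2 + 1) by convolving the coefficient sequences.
Ascending coefficients: a = [2, -3, 2], b = [1, 0, 2]. c[0] = 2×1 = 2; c[1] = 2×0 + -3×1 = -3; c[2] = 2×2 + -3×0 + 2×1 = 6; c[3] = -3×2 + 2×0 = -6; c[4] = 2×2 = 4. Result coefficients: [2, -3, 6, -6, 4] → 4t^4 - 6t^3 + 6t^2 - 3t + 2

4t^4 - 6t^3 + 6t^2 - 3t + 2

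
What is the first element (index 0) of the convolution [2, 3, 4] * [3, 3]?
Use y[k] = Σ_i a[i]·b[k-i] at k=0. y[0] = 2×3 = 6

6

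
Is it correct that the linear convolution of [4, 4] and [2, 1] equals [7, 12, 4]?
Recompute linear convolution of [4, 4] and [2, 1]: y[0] = 4×2 = 8; y[1] = 4×1 + 4×2 = 12; y[2] = 4×1 = 4 → [8, 12, 4]. Compare to given [7, 12, 4]: they differ at index 0: given 7, correct 8, so answer: No

No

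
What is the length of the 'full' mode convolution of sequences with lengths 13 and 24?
Linear/full convolution length: m + n - 1 = 13 + 24 - 1 = 36

36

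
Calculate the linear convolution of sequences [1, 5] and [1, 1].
y[0] = 1×1 = 1; y[1] = 1×1 + 5×1 = 6; y[2] = 5×1 = 5

[1, 6, 5]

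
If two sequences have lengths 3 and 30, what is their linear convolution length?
Linear/full convolution length: m + n - 1 = 3 + 30 - 1 = 32

32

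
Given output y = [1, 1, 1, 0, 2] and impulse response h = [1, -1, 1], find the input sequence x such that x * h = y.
Deconvolve y=[1, 1, 1, 0, 2] by h=[1, -1, 1]. Since h[0]=1, solve forward: x[0] = y[0] / 1 = 1; x[1] = (y[1] - 1×-1) / 1 = 2; x[2] = (y[2] - 2×-1 - 1×1) / 1 = 2. So x = [1, 2, 2]. Check by forward convolution: y[0] = 1×1 = 1; y[1] = 1×-1 + 2×1 = 1; y[2] = 1×1 + 2×-1 + 2×1 = 1; y[3] = 2×1 + 2×-1 = 0; y[4] = 2×1 = 2

[1, 2, 2]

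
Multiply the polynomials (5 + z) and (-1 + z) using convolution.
Ascending coefficients: a = [5, 1], b = [-1, 1]. c[0] = 5×-1 = -5; c[1] = 5×1 + 1×-1 = 4; c[2] = 1×1 = 1. Result coefficients: [-5, 4, 1] → -5 + 4z + z^2

-5 + 4z + z^2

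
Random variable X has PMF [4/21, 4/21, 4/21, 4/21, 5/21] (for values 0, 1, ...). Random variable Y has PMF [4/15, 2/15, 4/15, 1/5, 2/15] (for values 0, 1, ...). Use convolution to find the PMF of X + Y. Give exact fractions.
P(X+Y=k) = Σ_i P(X=i)·P(Y=k-i) — a convolution of [4/21, 4/21, 4/21, 4/21, 5/21] and [4/15, 2/15, 4/15, 1/5, 2/15]. P(X+Y=0) = (4/21)×(4/15) = 16/315; P(X+Y=1) = (4/21)×(2/15) + (4/21)×(4/15) = 8/315 + 16/315 = 8/105; P(X+Y=2) = (4/21)×(4/15) + (4/21)×(2/15) + (4/21)×(4/15) = 16/315 + 8/315 + 16/315 = 8/63; P(X+Y=3) = (4/21)×(1/5) + (4/21)×(4/15) + (4/21)×(2/15) + (4/21)×(4/15) = 4/105 + 16/315 + 8/315 + 16/315 = 52/315; P(X+Y=4) = (4/21)×(2/15) + (4/21)×(1/5) + (4/21)×(4/15) + (4/21)×(2/15) + (5/21)×(4/15) = 8/315 + 4/105 + 16/315 + 8/315 + 4/63 = 64/315; P(X+Y=5) = (4/21)×(2/15) + (4/21)×(1/5) + (4/21)×(4/15) + (5/21)×(2/15) = 8/315 + 4/105 + 16/315 + 2/63 = 46/315; P(X+Y=6) = (4/21)×(2/15) + (4/21)×(1/5) + (5/21)×(4/15) = 8/315 + 4/105 + 4/63 = 8/63; P(X+Y=7) = (4/21)×(2/15) + (5/21)×(1/5) = 8/315 + 1/21 = 23/315; P(X+Y=8) = (5/21)×(2/15) = 2/63. PMF: [16/315, 8/105, 8/63, 52/315, 64/315, 46/315, 8/63, 23/315, 2/63] (sums to 1 ✓)

[16/315, 8/105, 8/63, 52/315, 64/315, 46/315, 8/63, 23/315, 2/63]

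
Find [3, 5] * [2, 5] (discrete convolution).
y[0] = 3×2 = 6; y[1] = 3×5 + 5×2 = 25; y[2] = 5×5 = 25

[6, 25, 25]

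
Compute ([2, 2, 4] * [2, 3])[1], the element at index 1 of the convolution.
Use y[k] = Σ_i a[i]·b[k-i] at k=1. y[1] = 2×3 + 2×2 = 10

10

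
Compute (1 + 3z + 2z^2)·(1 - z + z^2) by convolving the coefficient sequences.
Ascending coefficients: a = [1, 3, 2], b = [1, -1, 1]. c[0] = 1×1 = 1; c[1] = 1×-1 + 3×1 = 2; c[2] = 1×1 + 3×-1 + 2×1 = 0; c[3] = 3×1 + 2×-1 = 1; c[4] = 2×1 = 2. Result coefficients: [1, 2, 0, 1, 2] → 1 + 2z + z^3 + 2z^4

1 + 2z + z^3 + 2z^4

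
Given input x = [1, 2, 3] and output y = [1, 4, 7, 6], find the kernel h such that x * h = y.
Output length 4 = len(x) + len(h) - 1 ⇒ len(h) = 2. Solve h forward using h[k] = (y[k] - Σ_{i≥1} x[i]·h[k-i]) / x[0]: h[0] = y[0] / x[0] = 1 / 1 = 1; h[1] = (y[1] - 2×1) / x[0] = (4 - 2×1) / 1 = 2. So h = [1, 2]. Forward-check [1, 2, 3] * [1, 2]: y[0] = 1×1 = 1; y[1] = 1×2 + 2×1 = 4; y[2] = 2×2 + 3×1 = 7; y[3] = 3×2 = 6 → [1, 4, 7, 6] ✓

[1, 2]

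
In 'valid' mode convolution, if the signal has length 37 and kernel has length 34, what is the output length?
'Valid' mode counts only positions where the kernel fully overlaps the signal: m - n + 1 = 37 - 34 + 1 = 4

4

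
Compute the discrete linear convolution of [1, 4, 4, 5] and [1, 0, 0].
y[0] = 1×1 = 1; y[1] = 1×0 + 4×1 = 4; y[2] = 1×0 + 4×0 + 4×1 = 4; y[3] = 4×0 + 4×0 + 5×1 = 5; y[4] = 4×0 + 5×0 = 0; y[5] = 5×0 = 0

[1, 4, 4, 5, 0, 0]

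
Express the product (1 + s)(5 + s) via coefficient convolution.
Ascending coefficients: a = [1, 1], b = [5, 1]. c[0] = 1×5 = 5; c[1] = 1×1 + 1×5 = 6; c[2] = 1×1 = 1. Result coefficients: [5, 6, 1] → 5 + 6s + s^2

5 + 6s + s^2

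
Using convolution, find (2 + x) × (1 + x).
Ascending coefficients: a = [2, 1], b = [1, 1]. c[0] = 2×1 = 2; c[1] = 2×1 + 1×1 = 3; c[2] = 1×1 = 1. Result coefficients: [2, 3, 1] → 2 + 3x + x^2

2 + 3x + x^2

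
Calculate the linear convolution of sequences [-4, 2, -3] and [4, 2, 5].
y[0] = -4×4 = -16; y[1] = -4×2 + 2×4 = 0; y[2] = -4×5 + 2×2 + -3×4 = -28; y[3] = 2×5 + -3×2 = 4; y[4] = -3×5 = -15

[-16, 0, -28, 4, -15]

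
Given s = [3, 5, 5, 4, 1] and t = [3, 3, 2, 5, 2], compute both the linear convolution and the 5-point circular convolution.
Linear: y_lin[0] = 3×3 = 9; y_lin[1] = 3×3 + 5×3 = 24; y_lin[2] = 3×2 + 5×3 + 5×3 = 36; y_lin[3] = 3×5 + 5×2 + 5×3 + 4×3 = 52; y_lin[4] = 3×2 + 5×5 + 5×2 + 4×3 + 1×3 = 56; y_lin[5] = 5×2 + 5×5 + 4×2 + 1×3 = 46; y_lin[6] = 5×2 + 4×5 + 1×2 = 32; y_lin[7] = 4×2 + 1×5 = 13; y_lin[8] = 1×2 = 2 → [9, 24, 36, 52, 56, 46, 32, 13, 2]. Circular (length 5): y[0] = 3×3 + 5×2 + 5×5 + 4×2 + 1×3 = 55; y[1] = 3×3 + 5×3 + 5×2 + 4×5 + 1×2 = 56; y[2] = 3×2 + 5×3 + 5×3 + 4×2 + 1×5 = 49; y[3] = 3×5 + 5×2 + 5×3 + 4×3 + 1×2 = 54; y[4] = 3×2 + 5×5 + 5×2 + 4×3 + 1×3 = 56 → [55, 56, 49, 54, 56]

Linear: [9, 24, 36, 52, 56, 46, 32, 13, 2], Circular: [55, 56, 49, 54, 56]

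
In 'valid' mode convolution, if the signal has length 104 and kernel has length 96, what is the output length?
'Valid' mode counts only positions where the kernel fully overlaps the signal: m - n + 1 = 104 - 96 + 1 = 9

9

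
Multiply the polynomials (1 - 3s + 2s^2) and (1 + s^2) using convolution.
Ascending coefficients: a = [1, -3, 2], b = [1, 0, 1]. c[0] = 1×1 = 1; c[1] = 1×0 + -3×1 = -3; c[2] = 1×1 + -3×0 + 2×1 = 3; c[3] = -3×1 + 2×0 = -3; c[4] = 2×1 = 2. Result coefficients: [1, -3, 3, -3, 2] → 1 - 3s + 3s^2 - 3s^3 + 2s^4

1 - 3s + 3s^2 - 3s^3 + 2s^4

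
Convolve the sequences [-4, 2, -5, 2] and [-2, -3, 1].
y[0] = -4×-2 = 8; y[1] = -4×-3 + 2×-2 = 8; y[2] = -4×1 + 2×-3 + -5×-2 = 0; y[3] = 2×1 + -5×-3 + 2×-2 = 13; y[4] = -5×1 + 2×-3 = -11; y[5] = 2×1 = 2

[8, 8, 0, 13, -11, 2]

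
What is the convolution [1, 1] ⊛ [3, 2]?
y[0] = 1×3 = 3; y[1] = 1×2 + 1×3 = 5; y[2] = 1×2 = 2

[3, 5, 2]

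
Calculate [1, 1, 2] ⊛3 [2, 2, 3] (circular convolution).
Use y[k] = Σ_j a[j]·b[(k-j) mod 3]. y[0] = 1×2 + 1×3 + 2×2 = 9; y[1] = 1×2 + 1×2 + 2×3 = 10; y[2] = 1×3 + 1×2 + 2×2 = 9. Result: [9, 10, 9]

[9, 10, 9]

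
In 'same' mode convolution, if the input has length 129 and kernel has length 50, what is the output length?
'Same' mode returns an output with the same length as the input: 129

129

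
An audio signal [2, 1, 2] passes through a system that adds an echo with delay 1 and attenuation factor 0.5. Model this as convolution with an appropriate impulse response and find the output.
Direct-path + delayed-attenuated-path model → impulse response h = [1, 0.5] (1 at lag 0, 0.5 at lag 1). Output y[n] = x[n] + 0.5·x[n - 1] (with x[n] = 0 outside 0..2): y[0] = 2 + 0.5×0 = 2; y[1] = 1 + 0.5×2 = 2.0; y[2] = 2 + 0.5×1 = 2.5; y[3] = 0 + 0.5×2 = 1.0. So y = [2, 2.0, 2.5, 1.0]

[2, 2.0, 2.5, 1.0]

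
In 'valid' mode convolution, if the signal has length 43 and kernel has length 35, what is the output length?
'Valid' mode counts only positions where the kernel fully overlaps the signal: m - n + 1 = 43 - 35 + 1 = 9

9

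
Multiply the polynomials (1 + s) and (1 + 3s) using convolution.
Ascending coefficients: a = [1, 1], b = [1, 3]. c[0] = 1×1 = 1; c[1] = 1×3 + 1×1 = 4; c[2] = 1×3 = 3. Result coefficients: [1, 4, 3] → 1 + 4s + 3s^2

1 + 4s + 3s^2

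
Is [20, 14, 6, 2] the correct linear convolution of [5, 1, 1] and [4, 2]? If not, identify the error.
Recompute linear convolution of [5, 1, 1] and [4, 2]: y[0] = 5×4 = 20; y[1] = 5×2 + 1×4 = 14; y[2] = 1×2 + 1×4 = 6; y[3] = 1×2 = 2 → [20, 14, 6, 2]. Given [20, 14, 6, 2] matches, so answer: Yes

Yes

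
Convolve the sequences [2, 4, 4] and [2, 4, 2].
y[0] = 2×2 = 4; y[1] = 2×4 + 4×2 = 16; y[2] = 2×2 + 4×4 + 4×2 = 28; y[3] = 4×2 + 4×4 = 24; y[4] = 4×2 = 8

[4, 16, 28, 24, 8]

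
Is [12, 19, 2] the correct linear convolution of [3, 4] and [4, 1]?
Recompute linear convolution of [3, 4] and [4, 1]: y[0] = 3×4 = 12; y[1] = 3×1 + 4×4 = 19; y[2] = 4×1 = 4 → [12, 19, 4]. Compare to given [12, 19, 2]: they differ at index 2: given 2, correct 4, so answer: No

No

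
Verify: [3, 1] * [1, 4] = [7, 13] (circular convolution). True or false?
Recompute circular convolution of [3, 1] and [1, 4]: y[0] = 3×1 + 1×4 = 7; y[1] = 3×4 + 1×1 = 13 → [7, 13]. Given [7, 13] matches, so answer: Yes

Yes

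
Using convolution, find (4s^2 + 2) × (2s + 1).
Ascending coefficients: a = [2, 0, 4], b = [1, 2]. c[0] = 2×1 = 2; c[1] = 2×2 + 0×1 = 4; c[2] = 0×2 + 4×1 = 4; c[3] = 4×2 = 8. Result coefficients: [2, 4, 4, 8] → 8s^3 + 4s^2 + 4s + 2

8s^3 + 4s^2 + 4s + 2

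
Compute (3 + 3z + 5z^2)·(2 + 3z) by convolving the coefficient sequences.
Ascending coefficients: a = [3, 3, 5], b = [2, 3]. c[0] = 3×2 = 6; c[1] = 3×3 + 3×2 = 15; c[2] = 3×3 + 5×2 = 19; c[3] = 5×3 = 15. Result coefficients: [6, 15, 19, 15] → 6 + 15z + 19z^2 + 15z^3

6 + 15z + 19z^2 + 15z^3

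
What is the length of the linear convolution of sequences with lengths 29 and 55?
Linear/full convolution length: m + n - 1 = 29 + 55 - 1 = 83

83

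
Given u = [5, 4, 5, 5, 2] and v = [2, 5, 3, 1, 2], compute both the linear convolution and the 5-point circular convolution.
Linear: y_lin[0] = 5×2 = 10; y_lin[1] = 5×5 + 4×2 = 33; y_lin[2] = 5×3 + 4×5 + 5×2 = 45; y_lin[3] = 5×1 + 4×3 + 5×5 + 5×2 = 52; y_lin[4] = 5×2 + 4×1 + 5×3 + 5×5 + 2×2 = 58; y_lin[5] = 4×2 + 5×1 + 5×3 + 2×5 = 38; y_lin[6] = 5×2 + 5×1 + 2×3 = 21; y_lin[7] = 5×2 + 2×1 = 12; y_lin[8] = 2×2 = 4 → [10, 33, 45, 52, 58, 38, 21, 12, 4]. Circular (length 5): y[0] = 5×2 + 4×2 + 5×1 + 5×3 + 2×5 = 48; y[1] = 5×5 + 4×2 + 5×2 + 5×1 + 2×3 = 54; y[2] = 5×3 + 4×5 + 5×2 + 5×2 + 2×1 = 57; y[3] = 5×1 + 4×3 + 5×5 + 5×2 + 2×2 = 56; y[4] = 5×2 + 4×1 + 5×3 + 5×5 + 2×2 = 58 → [48, 54, 57, 56, 58]

Linear: [10, 33, 45, 52, 58, 38, 21, 12, 4], Circular: [48, 54, 57, 56, 58]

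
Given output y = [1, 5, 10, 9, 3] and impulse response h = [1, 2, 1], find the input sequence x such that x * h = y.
Deconvolve y=[1, 5, 10, 9, 3] by h=[1, 2, 1]. Since h[0]=1, solve forward: x[0] = y[0] / 1 = 1; x[1] = (y[1] - 1×2) / 1 = 3; x[2] = (y[2] - 3×2 - 1×1) / 1 = 3. So x = [1, 3, 3]. Check by forward convolution: y[0] = 1×1 = 1; y[1] = 1×2 + 3×1 = 5; y[2] = 1×1 + 3×2 + 3×1 = 10; y[3] = 3×1 + 3×2 = 9; y[4] = 3×1 = 3

[1, 3, 3]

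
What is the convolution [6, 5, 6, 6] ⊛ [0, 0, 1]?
y[0] = 6×0 = 0; y[1] = 6×0 + 5×0 = 0; y[2] = 6×1 + 5×0 + 6×0 = 6; y[3] = 5×1 + 6×0 + 6×0 = 5; y[4] = 6×1 + 6×0 = 6; y[5] = 6×1 = 6

[0, 0, 6, 5, 6, 6]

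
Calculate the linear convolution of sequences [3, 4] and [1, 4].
y[0] = 3×1 = 3; y[1] = 3×4 + 4×1 = 16; y[2] = 4×4 = 16

[3, 16, 16]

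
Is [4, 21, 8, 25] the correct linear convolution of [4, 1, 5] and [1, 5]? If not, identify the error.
Recompute linear convolution of [4, 1, 5] and [1, 5]: y[0] = 4×1 = 4; y[1] = 4×5 + 1×1 = 21; y[2] = 1×5 + 5×1 = 10; y[3] = 5×5 = 25 → [4, 21, 10, 25]. Compare to given [4, 21, 8, 25]: they differ at index 2: given 8, correct 10, so answer: No

No. Error at index 2: given 8, correct 10.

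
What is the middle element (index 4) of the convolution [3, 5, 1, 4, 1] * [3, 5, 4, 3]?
Use y[k] = Σ_i a[i]·b[k-i] at k=4. y[4] = 5×3 + 1×4 + 4×5 + 1×3 = 42

42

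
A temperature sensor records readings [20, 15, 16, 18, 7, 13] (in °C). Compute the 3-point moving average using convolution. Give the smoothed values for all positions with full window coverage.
3-point moving average kernel = [1, 1, 1]. Apply in 'valid' mode (full window coverage): avg[0] = (20 + 15 + 16) / 3 = 17.0; avg[1] = (15 + 16 + 18) / 3 = 16.33; avg[2] = (16 + 18 + 7) / 3 = 13.67; avg[3] = (18 + 7 + 13) / 3 = 12.67. Smoothed values: [17.0, 16.33, 13.67, 12.67]

[17.0, 16.33, 13.67, 12.67]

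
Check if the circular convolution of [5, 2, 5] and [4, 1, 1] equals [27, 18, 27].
Recompute circular convolution of [5, 2, 5] and [4, 1, 1]: y[0] = 5×4 + 2×1 + 5×1 = 27; y[1] = 5×1 + 2×4 + 5×1 = 18; y[2] = 5×1 + 2×1 + 5×4 = 27 → [27, 18, 27]. Given [27, 18, 27] matches, so answer: Yes

Yes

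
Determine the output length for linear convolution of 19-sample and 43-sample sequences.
Linear/full convolution length: m + n - 1 = 19 + 43 - 1 = 61

61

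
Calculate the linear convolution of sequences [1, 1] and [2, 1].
y[0] = 1×2 = 2; y[1] = 1×1 + 1×2 = 3; y[2] = 1×1 = 1

[2, 3, 1]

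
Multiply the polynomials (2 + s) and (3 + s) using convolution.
Ascending coefficients: a = [2, 1], b = [3, 1]. c[0] = 2×3 = 6; c[1] = 2×1 + 1×3 = 5; c[2] = 1×1 = 1. Result coefficients: [6, 5, 1] → 6 + 5s + s^2

6 + 5s + s^2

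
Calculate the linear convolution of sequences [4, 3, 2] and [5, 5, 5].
y[0] = 4×5 = 20; y[1] = 4×5 + 3×5 = 35; y[2] = 4×5 + 3×5 + 2×5 = 45; y[3] = 3×5 + 2×5 = 25; y[4] = 2×5 = 10

[20, 35, 45, 25, 10]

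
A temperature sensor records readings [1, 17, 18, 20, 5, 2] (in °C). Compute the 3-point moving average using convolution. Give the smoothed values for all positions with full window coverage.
3-point moving average kernel = [1, 1, 1]. Apply in 'valid' mode (full window coverage): avg[0] = (1 + 17 + 18) / 3 = 12.0; avg[1] = (17 + 18 + 20) / 3 = 18.33; avg[2] = (18 + 20 + 5) / 3 = 14.33; avg[3] = (20 + 5 + 2) / 3 = 9.0. Smoothed values: [12.0, 18.33, 14.33, 9.0]

[12.0, 18.33, 14.33, 9.0]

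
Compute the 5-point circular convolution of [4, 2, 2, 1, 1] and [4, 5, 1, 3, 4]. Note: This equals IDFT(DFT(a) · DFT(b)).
Either evaluate y[k] = Σ_j a[j]·b[(k-j) mod 5] directly, or use IDFT(DFT(a) · DFT(b)). y[0] = 4×4 + 2×4 + 2×3 + 1×1 + 1×5 = 36; y[1] = 4×5 + 2×4 + 2×4 + 1×3 + 1×1 = 40; y[2] = 4×1 + 2×5 + 2×4 + 1×4 + 1×3 = 29; y[3] = 4×3 + 2×1 + 2×5 + 1×4 + 1×4 = 32; y[4] = 4×4 + 2×3 + 2×1 + 1×5 + 1×4 = 33. Result: [36, 40, 29, 32, 33]

[36, 40, 29, 32, 33]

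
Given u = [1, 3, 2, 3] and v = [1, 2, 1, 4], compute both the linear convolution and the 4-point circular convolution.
Linear: y_lin[0] = 1×1 = 1; y_lin[1] = 1×2 + 3×1 = 5; y_lin[2] = 1×1 + 3×2 + 2×1 = 9; y_lin[3] = 1×4 + 3×1 + 2×2 + 3×1 = 14; y_lin[4] = 3×4 + 2×1 + 3×2 = 20; y_lin[5] = 2×4 + 3×1 = 11; y_lin[6] = 3×4 = 12 → [1, 5, 9, 14, 20, 11, 12]. Circular (length 4): y[0] = 1×1 + 3×4 + 2×1 + 3×2 = 21; y[1] = 1×2 + 3×1 + 2×4 + 3×1 = 16; y[2] = 1×1 + 3×2 + 2×1 + 3×4 = 21; y[3] = 1×4 + 3×1 + 2×2 + 3×1 = 14 → [21, 16, 21, 14]

Linear: [1, 5, 9, 14, 20, 11, 12], Circular: [21, 16, 21, 14]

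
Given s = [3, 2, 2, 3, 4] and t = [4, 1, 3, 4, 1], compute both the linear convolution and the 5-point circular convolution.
Linear: y_lin[0] = 3×4 = 12; y_lin[1] = 3×1 + 2×4 = 11; y_lin[2] = 3×3 + 2×1 + 2×4 = 19; y_lin[3] = 3×4 + 2×3 + 2×1 + 3×4 = 32; y_lin[4] = 3×1 + 2×4 + 2×3 + 3×1 + 4×4 = 36; y_lin[5] = 2×1 + 2×4 + 3×3 + 4×1 = 23; y_lin[6] = 2×1 + 3×4 + 4×3 = 26; y_lin[7] = 3×1 + 4×4 = 19; y_lin[8] = 4×1 = 4 → [12, 11, 19, 32, 36, 23, 26, 19, 4]. Circular (length 5): y[0] = 3×4 + 2×1 + 2×4 + 3×3 + 4×1 = 35; y[1] = 3×1 + 2×4 + 2×1 + 3×4 + 4×3 = 37; y[2] = 3×3 + 2×1 + 2×4 + 3×1 + 4×4 = 38; y[3] = 3×4 + 2×3 + 2×1 + 3×4 + 4×1 = 36; y[4] = 3×1 + 2×4 + 2×3 + 3×1 + 4×4 = 36 → [35, 37, 38, 36, 36]

Linear: [12, 11, 19, 32, 36, 23, 26, 19, 4], Circular: [35, 37, 38, 36, 36]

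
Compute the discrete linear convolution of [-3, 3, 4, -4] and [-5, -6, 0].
y[0] = -3×-5 = 15; y[1] = -3×-6 + 3×-5 = 3; y[2] = -3×0 + 3×-6 + 4×-5 = -38; y[3] = 3×0 + 4×-6 + -4×-5 = -4; y[4] = 4×0 + -4×-6 = 24; y[5] = -4×0 = 0

[15, 3, -38, -4, 24, 0]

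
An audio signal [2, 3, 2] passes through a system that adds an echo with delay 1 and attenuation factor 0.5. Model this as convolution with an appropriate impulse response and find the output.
Direct-path + delayed-attenuated-path model → impulse response h = [1, 0.5] (1 at lag 0, 0.5 at lag 1). Output y[n] = x[n] + 0.5·x[n - 1] (with x[n] = 0 outside 0..2): y[0] = 2 + 0.5×0 = 2; y[1] = 3 + 0.5×2 = 4.0; y[2] = 2 + 0.5×3 = 3.5; y[3] = 0 + 0.5×2 = 1.0. So y = [2, 4.0, 3.5, 1.0]

[2, 4.0, 3.5, 1.0]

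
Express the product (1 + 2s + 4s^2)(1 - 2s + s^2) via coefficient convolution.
Ascending coefficients: a = [1, 2, 4], b = [1, -2, 1]. c[0] = 1×1 = 1; c[1] = 1×-2 + 2×1 = 0; c[2] = 1×1 + 2×-2 + 4×1 = 1; c[3] = 2×1 + 4×-2 = -6; c[4] = 4×1 = 4. Result coefficients: [1, 0, 1, -6, 4] → 1 + s^2 - 6s^3 + 4s^4

1 + s^2 - 6s^3 + 4s^4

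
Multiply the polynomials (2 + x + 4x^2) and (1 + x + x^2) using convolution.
Ascending coefficients: a = [2, 1, 4], b = [1, 1, 1]. c[0] = 2×1 = 2; c[1] = 2×1 + 1×1 = 3; c[2] = 2×1 + 1×1 + 4×1 = 7; c[3] = 1×1 + 4×1 = 5; c[4] = 4×1 = 4. Result coefficients: [2, 3, 7, 5, 4] → 2 + 3x + 7x^2 + 5x^3 + 4x^4

2 + 3x + 7x^2 + 5x^3 + 4x^4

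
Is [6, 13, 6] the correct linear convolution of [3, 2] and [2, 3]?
Recompute linear convolution of [3, 2] and [2, 3]: y[0] = 3×2 = 6; y[1] = 3×3 + 2×2 = 13; y[2] = 2×3 = 6 → [6, 13, 6]. Given [6, 13, 6] matches, so answer: Yes

Yes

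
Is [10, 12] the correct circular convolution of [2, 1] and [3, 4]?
Recompute circular convolution of [2, 1] and [3, 4]: y[0] = 2×3 + 1×4 = 10; y[1] = 2×4 + 1×3 = 11 → [10, 11]. Compare to given [10, 12]: they differ at index 1: given 12, correct 11, so answer: No

No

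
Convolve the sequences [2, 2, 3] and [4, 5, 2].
y[0] = 2×4 = 8; y[1] = 2×5 + 2×4 = 18; y[2] = 2×2 + 2×5 + 3×4 = 26; y[3] = 2×2 + 3×5 = 19; y[4] = 3×2 = 6

[8, 18, 26, 19, 6]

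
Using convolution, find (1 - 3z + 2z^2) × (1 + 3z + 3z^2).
Ascending coefficients: a = [1, -3, 2], b = [1, 3, 3]. c[0] = 1×1 = 1; c[1] = 1×3 + -3×1 = 0; c[2] = 1×3 + -3×3 + 2×1 = -4; c[3] = -3×3 + 2×3 = -3; c[4] = 2×3 = 6. Result coefficients: [1, 0, -4, -3, 6] → 1 - 4z^2 - 3z^3 + 6z^4

1 - 4z^2 - 3z^3 + 6z^4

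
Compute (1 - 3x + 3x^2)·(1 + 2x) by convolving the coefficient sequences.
Ascending coefficients: a = [1, -3, 3], b = [1, 2]. c[0] = 1×1 = 1; c[1] = 1×2 + -3×1 = -1; c[2] = -3×2 + 3×1 = -3; c[3] = 3×2 = 6. Result coefficients: [1, -1, -3, 6] → 1 - x - 3x^2 + 6x^3

1 - x - 3x^2 + 6x^3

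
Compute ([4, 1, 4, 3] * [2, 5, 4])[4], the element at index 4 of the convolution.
Use y[k] = Σ_i a[i]·b[k-i] at k=4. y[4] = 4×4 + 3×5 = 31

31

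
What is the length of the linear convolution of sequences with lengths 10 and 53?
Linear/full convolution length: m + n - 1 = 10 + 53 - 1 = 62

62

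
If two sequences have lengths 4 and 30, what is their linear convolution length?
Linear/full convolution length: m + n - 1 = 4 + 30 - 1 = 33

33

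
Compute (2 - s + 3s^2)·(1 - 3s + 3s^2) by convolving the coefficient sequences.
Ascending coefficients: a = [2, -1, 3], b = [1, -3, 3]. c[0] = 2×1 = 2; c[1] = 2×-3 + -1×1 = -7; c[2] = 2×3 + -1×-3 + 3×1 = 12; c[3] = -1×3 + 3×-3 = -12; c[4] = 3×3 = 9. Result coefficients: [2, -7, 12, -12, 9] → 2 - 7s + 12s^2 - 12s^3 + 9s^4

2 - 7s + 12s^2 - 12s^3 + 9s^4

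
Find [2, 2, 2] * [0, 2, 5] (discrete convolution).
y[0] = 2×0 = 0; y[1] = 2×2 + 2×0 = 4; y[2] = 2×5 + 2×2 + 2×0 = 14; y[3] = 2×5 + 2×2 = 14; y[4] = 2×5 = 10

[0, 4, 14, 14, 10]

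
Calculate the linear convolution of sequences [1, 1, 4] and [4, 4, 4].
y[0] = 1×4 = 4; y[1] = 1×4 + 1×4 = 8; y[2] = 1×4 + 1×4 + 4×4 = 24; y[3] = 1×4 + 4×4 = 20; y[4] = 4×4 = 16

[4, 8, 24, 20, 16]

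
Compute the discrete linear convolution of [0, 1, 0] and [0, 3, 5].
y[0] = 0×0 = 0; y[1] = 0×3 + 1×0 = 0; y[2] = 0×5 + 1×3 + 0×0 = 3; y[3] = 1×5 + 0×3 = 5; y[4] = 0×5 = 0

[0, 0, 3, 5, 0]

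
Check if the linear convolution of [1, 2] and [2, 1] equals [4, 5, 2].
Recompute linear convolution of [1, 2] and [2, 1]: y[0] = 1×2 = 2; y[1] = 1×1 + 2×2 = 5; y[2] = 2×1 = 2 → [2, 5, 2]. Compare to given [4, 5, 2]: they differ at index 0: given 4, correct 2, so answer: No

No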